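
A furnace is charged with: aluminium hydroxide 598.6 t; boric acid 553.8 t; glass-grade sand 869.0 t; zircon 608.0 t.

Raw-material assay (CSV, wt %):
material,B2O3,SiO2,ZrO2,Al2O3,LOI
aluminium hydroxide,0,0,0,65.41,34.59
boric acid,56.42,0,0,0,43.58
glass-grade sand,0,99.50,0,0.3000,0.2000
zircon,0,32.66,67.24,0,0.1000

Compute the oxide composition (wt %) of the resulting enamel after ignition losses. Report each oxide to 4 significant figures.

Glass mass = 2179 t (batch 2629 − LOI 450.7).
Composition: B2O3 14.34%, SiO2 48.80%, ZrO2 18.76%, Al2O3 18.09%

Every computation holds full precision at each step; mid-chain values are shown with 4-significant-digit rounding in the printout — every reported number undergoes a single rounding — derived quantities (net glass mass, the four compositions, the yield, ignition loss, the totals) are recomputed at exact precision using the weight values for 2179 t of glass, as set out in the problem or answer text.
Oxide-by-oxide delivered mass:
  B2O3: 553.8·0.5642 = 312.5 t
  SiO2: 869.0·0.9950 + 608.0·0.3266 = 1063 t
  ZrO2: 608.0·0.6724 = 408.8 t
  Al2O3: 598.6·0.6541 + 869.0·0.003000 = 394.2 t
LOI: 598.6·0.3459 + 553.8·0.4358 + 869.0·0.002000 + 608.0·0.001000 = 450.7 t
The glass mass, total less LOI, = 2629 − 450.7 = 2179 t (matching Σ of the oxides)
percent share: oxide ÷ glass, ×100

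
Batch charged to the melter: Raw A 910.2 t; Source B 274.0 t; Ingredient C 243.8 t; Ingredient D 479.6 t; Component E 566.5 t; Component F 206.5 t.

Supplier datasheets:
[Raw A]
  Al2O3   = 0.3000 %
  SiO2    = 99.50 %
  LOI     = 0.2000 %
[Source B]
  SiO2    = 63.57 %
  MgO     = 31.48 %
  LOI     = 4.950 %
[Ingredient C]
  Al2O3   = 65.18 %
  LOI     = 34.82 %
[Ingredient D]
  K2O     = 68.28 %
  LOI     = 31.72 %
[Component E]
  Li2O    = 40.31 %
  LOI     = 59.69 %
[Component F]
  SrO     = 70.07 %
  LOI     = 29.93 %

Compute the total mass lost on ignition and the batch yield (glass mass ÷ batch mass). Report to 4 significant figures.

LOI loss = 652.4 t; glass = 2028 t; yield = 75.66%

All internal work carries full precision through the solve. Values along the way appear rounded off to 4 significant figures within the worked lines; a single rounding yields each reported value — all derived quantities (glass mass, ignition loss, the totals, the six compositions, the yield) are recomputed from the batch weights for 2028 t of glass in full float precision as they appear in problem or answer.
Per-material ignition loss:
  Raw A: 910.2 × 0.002000 = 1.820 t
  Source B: 274.0 × 0.04950 = 13.56 t
  Ingredient C: 243.8 × 0.3482 = 84.89 t
  Ingredient D: 479.6 × 0.3172 = 152.1 t
  Component E: 566.5 × 0.5969 = 338.1 t
  Component F: 206.5 × 0.2993 = 61.81 t
Total LOI = 652.4 t
Glass = batch − LOI = 2681 − 652.4 = 2028 t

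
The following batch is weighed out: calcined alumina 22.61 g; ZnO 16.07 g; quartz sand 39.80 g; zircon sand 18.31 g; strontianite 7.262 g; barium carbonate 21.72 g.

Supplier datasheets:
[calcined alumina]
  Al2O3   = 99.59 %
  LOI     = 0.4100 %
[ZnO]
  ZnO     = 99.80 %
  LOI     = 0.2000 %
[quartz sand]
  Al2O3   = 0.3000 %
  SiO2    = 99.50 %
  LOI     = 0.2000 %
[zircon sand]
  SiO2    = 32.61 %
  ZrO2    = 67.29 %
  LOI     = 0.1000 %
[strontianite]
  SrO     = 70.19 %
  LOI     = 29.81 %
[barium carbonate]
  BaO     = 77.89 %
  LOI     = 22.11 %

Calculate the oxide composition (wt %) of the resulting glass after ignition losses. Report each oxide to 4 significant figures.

Glass mass = 118.6 g (batch 125.8 − LOI 7.190).
Composition: BaO 14.27%, Al2O3 19.09%, ZnO 13.52%, SiO2 38.43%, ZrO2 10.39%, SrO 4.298%

In-progress results are displayed, rounded to four significant figures, on the page — the whole derivation holds full precision end to end — every reported result receives exactly one rounding; all derived quantities (net glass mass, the yield, LOI, six oxide percentages, the totals) are computed starting from the weights at 118.6 g of glass at full float precision, as quoted within problem or answer.
Delivered oxide masses:
  BaO: 21.72·0.7789 = 16.92 g
  Al2O3: 22.61·0.9959 + 39.80·0.003000 = 22.64 g
  ZnO: 16.07·0.9980 = 16.04 g
  SiO2: 39.80·0.9950 + 18.31·0.3261 = 45.57 g
  ZrO2: 18.31·0.6729 = 12.32 g
  SrO: 7.262·0.7019 = 5.097 g
LOI: 22.61·0.004100 + 16.07·0.002000 + 39.80·0.002000 + 18.31·0.001000 + 7.262·0.2981 + 21.72·0.2211 = 7.190 g
Glass mass = batch − LOI = 125.8 − 7.190 = 118.6 g (= the summed oxide contributions)
wt %: oxide over glass, times 100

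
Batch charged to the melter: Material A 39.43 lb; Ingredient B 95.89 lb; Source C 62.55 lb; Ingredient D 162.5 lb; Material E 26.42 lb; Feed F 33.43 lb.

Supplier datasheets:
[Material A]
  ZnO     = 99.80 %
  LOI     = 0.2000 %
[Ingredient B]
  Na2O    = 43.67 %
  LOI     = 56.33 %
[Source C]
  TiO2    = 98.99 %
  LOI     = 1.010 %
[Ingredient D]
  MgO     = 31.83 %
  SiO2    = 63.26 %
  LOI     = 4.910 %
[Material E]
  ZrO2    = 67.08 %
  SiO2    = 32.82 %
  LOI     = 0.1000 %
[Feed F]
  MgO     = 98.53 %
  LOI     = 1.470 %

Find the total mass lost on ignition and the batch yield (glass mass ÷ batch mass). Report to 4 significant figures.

LOI loss = 63.22 lb; glass = 357.0 lb; yield = 84.96%

Working values appear, rounded to four significant digits, across the worked steps; the working math carries full precision in all steps — exactly one rounding lands on every reported figure. All derived quantities, which include the six compositions, glass mass, LOI, yield, totals, are rebuilt in exact precision, exactly as printed in the problem or answer text, using the weight values on 357.0 lb of glass.
Ignition loss by material:
  Material A: 39.43 × 0.002000 = 0.07886 lb
  Ingredient B: 95.89 × 0.5633 = 54.01 lb
  Source C: 62.55 × 0.01010 = 0.6318 lb
  Ingredient D: 162.5 × 0.04910 = 7.979 lb
  Material E: 26.42 × 0.001000 = 0.02642 lb
  Feed F: 33.43 × 0.01470 = 0.4914 lb
Total LOI = 63.22 lb
Glass = batch − LOI = 420.2 − 63.22 = 357.0 lb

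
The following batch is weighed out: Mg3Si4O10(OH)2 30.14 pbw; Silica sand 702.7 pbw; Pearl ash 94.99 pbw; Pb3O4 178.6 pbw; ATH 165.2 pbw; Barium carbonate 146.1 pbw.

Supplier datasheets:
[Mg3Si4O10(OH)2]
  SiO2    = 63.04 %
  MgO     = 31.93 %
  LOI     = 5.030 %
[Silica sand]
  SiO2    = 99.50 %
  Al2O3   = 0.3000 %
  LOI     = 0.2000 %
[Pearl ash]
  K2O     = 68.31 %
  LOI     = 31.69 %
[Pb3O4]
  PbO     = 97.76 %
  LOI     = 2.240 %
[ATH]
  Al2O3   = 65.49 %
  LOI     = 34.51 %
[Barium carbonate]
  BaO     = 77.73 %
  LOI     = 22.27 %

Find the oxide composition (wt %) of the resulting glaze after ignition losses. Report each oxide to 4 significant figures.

Glass mass = 1191 pbw (batch 1318 − LOI 126.6).
Composition: SiO2 60.29%, BaO 9.534%, PbO 14.66%, MgO 0.8079%, K2O 5.447%, Al2O3 9.260%

Full float precision is maintained at each step. Working values are shown, rounded to four significant digits, between the steps — a single rounding completes every reported value; all derived quantities (net glass mass, LOI, the six compositions, the yield, the totals) are re-derived in full precision from the batch weights on 1191 pbw of glass, precisely as stated by the problem or answer text.
What the batch supplies per oxide:
  SiO2: 30.14·0.6304 + 702.7·0.9950 = 718.2 pbw
  BaO: 146.1·0.7773 = 113.6 pbw
  PbO: 178.6·0.9776 = 174.6 pbw
  MgO: 30.14·0.3193 = 9.624 pbw
  K2O: 94.99·0.6831 = 64.89 pbw
  Al2O3: 702.7·0.003000 + 165.2·0.6549 = 110.3 pbw
LOI: 30.14·0.05030 + 702.7·0.002000 + 94.99·0.3169 + 178.6·0.02240 + 165.2·0.3451 + 146.1·0.2227 = 126.6 pbw
Resulting glass, batch − LOI: 1318 − 126.6 = 1191 pbw (equal to the oxide-mass sum)
wt % = oxide mass / glass mass × 100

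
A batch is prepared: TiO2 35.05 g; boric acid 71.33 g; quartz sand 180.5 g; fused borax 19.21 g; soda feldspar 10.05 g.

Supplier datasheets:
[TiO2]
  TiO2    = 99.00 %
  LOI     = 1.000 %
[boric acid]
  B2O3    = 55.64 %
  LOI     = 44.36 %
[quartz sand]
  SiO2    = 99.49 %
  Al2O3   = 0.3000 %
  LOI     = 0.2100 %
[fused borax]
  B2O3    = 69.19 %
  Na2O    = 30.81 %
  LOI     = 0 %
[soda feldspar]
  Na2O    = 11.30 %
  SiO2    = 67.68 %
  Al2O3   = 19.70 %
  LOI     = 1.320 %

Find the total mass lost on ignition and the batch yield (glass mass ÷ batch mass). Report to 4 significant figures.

LOI loss = 32.50 g; glass = 283.6 g; yield = 89.72%

The intermediate values are shown rounded off to 4 significant digits in the working — the whole derivation maintains exact precision all the way through. Every reported result is rounded once only. Derived quantities are carried in full precision (yield, the five compositions, the totals, LOI, net glass mass) using the weight values per 283.6 g of glass, precisely as stated by problem or answer.
Material-by-material LOI:
  TiO2: 35.05 × 0.01000 = 0.3505 g
  boric acid: 71.33 × 0.4436 = 31.64 g
  quartz sand: 180.5 × 0.002100 = 0.3790 g
  fused borax: 19.21 × 0 = 0 g
  soda feldspar: 10.05 × 0.01320 = 0.1327 g
Total LOI = 32.50 g
Glass = batch − LOI = 316.1 − 32.50 = 283.6 g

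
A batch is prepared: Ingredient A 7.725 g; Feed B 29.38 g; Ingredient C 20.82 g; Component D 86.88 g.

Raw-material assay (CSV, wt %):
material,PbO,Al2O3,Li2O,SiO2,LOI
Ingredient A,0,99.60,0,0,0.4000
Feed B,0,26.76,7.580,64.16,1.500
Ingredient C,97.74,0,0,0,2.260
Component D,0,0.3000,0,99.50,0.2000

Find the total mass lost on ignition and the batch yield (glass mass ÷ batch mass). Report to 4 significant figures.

LOI loss = 1.116 g; glass = 143.7 g; yield = 99.23%

The whole derivation carries full float precision all the way through; working values are shown, rounded to 4 significant digits, in the working — each reported number is rounded a single time; all derived quantities, including totals, net glass mass, the yield, LOI, the four compositions, are recomputed from the batch weights per 143.7 g of glass at full precision precisely as stated by the problem or the answer.
Material-by-material LOI:
  Ingredient A: 7.725 × 0.004000 = 0.03090 g
  Feed B: 29.38 × 0.01500 = 0.4407 g
  Ingredient C: 20.82 × 0.02260 = 0.4705 g
  Component D: 86.88 × 0.002000 = 0.1738 g
Total LOI = 1.116 g
Glass = batch − LOI = 144.8 − 1.116 = 143.7 g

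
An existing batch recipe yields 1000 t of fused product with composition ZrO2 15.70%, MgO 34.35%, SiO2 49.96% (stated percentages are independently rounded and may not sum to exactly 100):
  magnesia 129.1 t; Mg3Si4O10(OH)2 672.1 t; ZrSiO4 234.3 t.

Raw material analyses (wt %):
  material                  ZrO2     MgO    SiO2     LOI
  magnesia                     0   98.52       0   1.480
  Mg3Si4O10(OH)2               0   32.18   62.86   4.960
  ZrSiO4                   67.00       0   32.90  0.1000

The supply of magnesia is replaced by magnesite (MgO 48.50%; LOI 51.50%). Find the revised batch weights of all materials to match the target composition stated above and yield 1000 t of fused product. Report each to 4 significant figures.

The intermediate values appear, rounded to 4 significant digits, on the page; all internal work holds full float precision through every step; each reported value is rounded exactly once; all derived quantities, which include glass mass, totals, ignition loss, the yield, the three compositions, are carried at full precision, precisely as stated by either problem or answer, from the weighed amounts for 1000 t of glass.
Oxide mass targets, per 1000 t fused product:
  ZrO2: 15.70% × 1000 = 157.0 t
  MgO: 34.35% × 1000 = 343.5 t
  SiO2: 49.96% × 1000 = 499.6 t
Verifying the oxide balance with the batch weights as given, on the stated basis (delivered sums recover each target inside rounding margins):
  ZrO2: 234.3·0.6700 = 157.0 t (target 157.0 t)
  MgO: 262.3·0.4850 + 672.1·0.3218 = 343.5 t (target 343.5 t)
  SiO2: 672.1·0.6286 + 234.3·0.3290 = 499.6 t (target 499.6 t)
Glass-mass sanity pass: total batch − LOI = 1000 t (targets for the oxides total 1000 t; basis as stated: 1000 t — differing by rounding only).
Batch grand total — Σ batch = 1169 t; the LOI term Σ batch·LOI equals 168.7 t; the yield ratio, glass ÷ batch: 85.57%.

Revised batch per 1000 t fused product:
  magnesite: 262.3 t
  Mg3Si4O10(OH)2: 672.1 t
  ZrSiO4: 234.3 t
Total batch = 1169 t; LOI loss = 168.7 t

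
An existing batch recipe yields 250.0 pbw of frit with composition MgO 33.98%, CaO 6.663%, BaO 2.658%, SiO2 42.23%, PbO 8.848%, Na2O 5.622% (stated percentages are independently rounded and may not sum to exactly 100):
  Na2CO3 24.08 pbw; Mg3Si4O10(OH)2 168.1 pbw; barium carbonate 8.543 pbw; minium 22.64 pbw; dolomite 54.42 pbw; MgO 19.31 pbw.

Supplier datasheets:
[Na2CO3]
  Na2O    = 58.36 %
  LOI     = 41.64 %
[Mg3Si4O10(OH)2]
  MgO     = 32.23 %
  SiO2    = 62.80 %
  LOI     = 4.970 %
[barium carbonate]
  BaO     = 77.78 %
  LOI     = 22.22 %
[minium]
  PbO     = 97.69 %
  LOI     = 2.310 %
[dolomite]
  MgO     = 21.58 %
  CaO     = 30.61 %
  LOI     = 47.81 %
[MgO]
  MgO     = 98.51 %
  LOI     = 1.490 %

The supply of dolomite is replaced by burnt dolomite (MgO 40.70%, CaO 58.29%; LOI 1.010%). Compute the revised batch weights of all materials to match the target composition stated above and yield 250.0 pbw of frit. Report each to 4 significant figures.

Values along the way are displayed with 4-significant-digit rounding as written — exact precision is kept at all times. Exactly one rounding is applied to every reported figure — derived quantities (the six compositions, yield, totals, net glass mass, ignition loss) are carried at full float precision using the weight values for 250.0 pbw of glass as quoted within the question or the answer.
Oxide mass targets, per 250.0 pbw frit:
  MgO: 33.98% × 250.0 = 84.95 pbw
  CaO: 6.663% × 250.0 = 16.66 pbw
  BaO: 2.658% × 250.0 = 6.645 pbw
  SiO2: 42.23% × 250.0 = 105.6 pbw
  PbO: 8.848% × 250.0 = 22.12 pbw
  Na2O: 5.622% × 250.0 = 14.06 pbw
Per-oxide balance check from the weights as reported, relative to the basis at hand (target by target, the sums agree given rounding of the digits):
  MgO: 168.1·0.3223 + 28.58·0.4070 + 19.43·0.9851 = 84.95 pbw (target 84.95 pbw)
  CaO: 28.58·0.5829 = 16.66 pbw (target 16.66 pbw)
  BaO: 8.543·0.7778 = 6.645 pbw (target 6.645 pbw)
  SiO2: 168.1·0.6280 = 105.6 pbw (target 105.6 pbw)
  PbO: 22.64·0.9769 = 22.12 pbw (target 22.12 pbw)
  Na2O: 24.08·0.5836 = 14.05 pbw (target 14.06 pbw)
The glass-mass cross-check: batch total minus LOI = 250.0 pbw (summing oxide targets gives 250.0 pbw; with the basis standing at 250.0 pbw — a pure rounding effect).
Total batch = Σ batch = 271.4 pbw; LOI removed, Σ of batch·LOI: 21.38 pbw; yield = glass ÷ total batch = 92.12%.

Revised batch per 250.0 pbw frit:
  Na2CO3: 24.08 pbw
  Mg3Si4O10(OH)2: 168.1 pbw
  barium carbonate: 8.543 pbw
  minium: 22.64 pbw
  burnt dolomite: 28.58 pbw
  MgO: 19.43 pbw
Total batch = 271.4 pbw; LOI loss = 21.38 pbw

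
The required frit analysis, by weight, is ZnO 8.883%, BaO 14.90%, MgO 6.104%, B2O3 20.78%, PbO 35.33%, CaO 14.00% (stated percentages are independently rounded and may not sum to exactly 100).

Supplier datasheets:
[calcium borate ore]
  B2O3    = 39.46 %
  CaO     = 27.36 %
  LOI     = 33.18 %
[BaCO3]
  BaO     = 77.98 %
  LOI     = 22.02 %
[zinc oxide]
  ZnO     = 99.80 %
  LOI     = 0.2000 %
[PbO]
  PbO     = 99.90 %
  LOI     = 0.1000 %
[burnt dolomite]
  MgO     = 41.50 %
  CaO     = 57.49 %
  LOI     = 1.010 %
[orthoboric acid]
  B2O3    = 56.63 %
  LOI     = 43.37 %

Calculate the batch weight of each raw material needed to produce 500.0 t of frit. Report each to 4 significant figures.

Batch per 500.0 t frit:
  calcium borate ore: 101.3 t
  BaCO3: 95.54 t
  zinc oxide: 44.50 t
  PbO: 176.8 t
  burnt dolomite: 73.54 t
  orthoboric acid: 112.9 t
Total batch = 604.6 t; LOI loss = 104.6 t; yield = 82.70%

Each numeric step keeps exact precision in all steps; working values are shown, rounded to four significant figures, as written; a single rounding completes every reported figure. All derived quantities, including the totals, yield, the six compositions, LOI, net glass mass, are computed from the batch weights on 500.0 t of glass at exact precision as set out in the problem or the answer.
Oxide mass targets, per 500.0 t frit:
  ZnO: 8.883% × 500.0 = 44.42 t
  BaO: 14.90% × 500.0 = 74.50 t
  MgO: 6.104% × 500.0 = 30.52 t
  B2O3: 20.78% × 500.0 = 103.9 t
  PbO: 35.33% × 500.0 = 176.6 t
  CaO: 14.00% × 500.0 = 70.00 t
Mass-balance tally per oxide using the reported weights, relative to the basis at hand (oxide sums agree with the targets inside rounding margins):
  ZnO: 44.50·0.9980 = 44.41 t (target 44.42 t)
  BaO: 95.54·0.7798 = 74.50 t (target 74.50 t)
  MgO: 73.54·0.4150 = 30.52 t (target 30.52 t)
  B2O3: 101.3·0.3946 + 112.9·0.5663 = 103.9 t (target 103.9 t)
  PbO: 176.8·0.9990 = 176.6 t (target 176.6 t)
  CaO: 101.3·0.2736 + 73.54·0.5749 = 69.99 t (target 70.00 t)
Glass-mass sanity pass: total batch − LOI = 500.0 t (summing oxide targets gives 500.0 t; stated basis 500.0 t — deltas are rounding alone).
Batch total: Σ batch = 604.6 t; loss to ignition Σ batch·LOI = 104.6 t; as yield: glass ÷ batch → 82.70%.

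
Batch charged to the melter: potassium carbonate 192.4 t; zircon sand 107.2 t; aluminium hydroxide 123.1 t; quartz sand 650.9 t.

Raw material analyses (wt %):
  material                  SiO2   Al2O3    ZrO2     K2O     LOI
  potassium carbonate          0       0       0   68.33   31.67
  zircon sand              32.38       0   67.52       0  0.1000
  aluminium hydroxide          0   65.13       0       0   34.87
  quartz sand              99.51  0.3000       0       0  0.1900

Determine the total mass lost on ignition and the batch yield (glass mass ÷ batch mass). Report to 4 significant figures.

Every computation runs at full float precision throughout. Values along the way appear rounded to 4 significant figures in the printout; every reported number undergoes a single rounding — all derived quantities (ignition loss, four oxide percentages, the yield, totals, net glass mass) are carried from the batch weights per 968.4 t of glass at full float precision, as they appear in the question or the answer.
Material-by-material LOI:
  potassium carbonate: 192.4 × 0.3167 = 60.93 t
  zircon sand: 107.2 × 0.001000 = 0.1072 t
  aluminium hydroxide: 123.1 × 0.3487 = 42.92 t
  quartz sand: 650.9 × 0.001900 = 1.237 t
Total LOI = 105.2 t
Glass = batch − LOI = 1074 − 105.2 = 968.4 t

LOI loss = 105.2 t; glass = 968.4 t; yield = 90.20%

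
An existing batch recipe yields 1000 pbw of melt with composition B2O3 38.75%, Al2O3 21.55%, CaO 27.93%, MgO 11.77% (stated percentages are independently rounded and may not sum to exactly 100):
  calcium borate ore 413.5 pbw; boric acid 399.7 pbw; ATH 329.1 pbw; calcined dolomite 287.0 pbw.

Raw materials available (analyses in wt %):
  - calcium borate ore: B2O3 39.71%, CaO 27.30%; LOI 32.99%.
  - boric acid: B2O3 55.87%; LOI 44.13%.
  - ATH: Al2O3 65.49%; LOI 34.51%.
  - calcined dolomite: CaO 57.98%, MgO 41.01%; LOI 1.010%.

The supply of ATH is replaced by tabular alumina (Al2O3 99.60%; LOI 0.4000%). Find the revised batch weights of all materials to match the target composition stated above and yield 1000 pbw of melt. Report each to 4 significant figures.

Revised batch per 1000 pbw melt:
  calcium borate ore: 413.5 pbw
  boric acid: 399.7 pbw
  tabular alumina: 216.4 pbw
  calcined dolomite: 287.0 pbw
Total batch = 1317 pbw; LOI loss = 316.6 pbw

Working values are shown (rounded to 4 significant figures) across the worked steps; all internal work carries exact precision from start to finish — each reported number is rounded a single time — the derived quantities, which include yield, the four compositions, the totals, LOI, net glass mass, are re-derived at full precision, precisely as stated by either problem or answer, starting from the weights for 1000 pbw of glass.
Oxide-by-oxide targets in 1000 pbw melt:
  B2O3: 38.75% × 1000 = 387.5 pbw
  Al2O3: 21.55% × 1000 = 215.5 pbw
  CaO: 27.93% × 1000 = 279.3 pbw
  MgO: 11.77% × 1000 = 117.7 pbw
Mass-balance tally per oxide given the weights on record, at the basis given (summed amounts equal target values within answer rounding):
  B2O3: 413.5·0.3971 + 399.7·0.5587 = 387.5 pbw (target 387.5 pbw)
  Al2O3: 216.4·0.9960 = 215.5 pbw (target 215.5 pbw)
  CaO: 413.5·0.2730 + 287.0·0.5798 = 279.3 pbw (target 279.3 pbw)
  MgO: 287.0·0.4101 = 117.7 pbw (target 117.7 pbw)
Glass-mass closure: Σ batch − LOI loss = 1000 pbw (targets for the oxides total 1000 pbw; the stated basis being 1000 pbw — gaps are rounding artifacts).
Batch grand total — Σ batch = 1317 pbw; ignition loss, Σ(batch × LOI) = 316.6 pbw; the yield ratio, glass ÷ batch: 75.96%.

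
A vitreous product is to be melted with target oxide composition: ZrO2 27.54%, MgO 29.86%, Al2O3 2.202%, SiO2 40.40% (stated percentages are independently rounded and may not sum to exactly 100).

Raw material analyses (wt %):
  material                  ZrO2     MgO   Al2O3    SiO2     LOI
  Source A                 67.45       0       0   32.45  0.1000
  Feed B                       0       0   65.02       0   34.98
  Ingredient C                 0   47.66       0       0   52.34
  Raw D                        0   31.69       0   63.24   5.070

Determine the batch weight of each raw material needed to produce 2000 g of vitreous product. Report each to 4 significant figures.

In-progress results are printed (rounded to 4 significant digits) at each printed step — full float precision is kept end to end. Exactly one rounding lands on every reported result. All derived quantities, which include LOI, glass mass, totals, the yield, the four compositions, are re-derived in full precision, exactly as printed in the problem or answer text, using the weight values at 2000 g of glass.
Target masses of each oxide per 2000 g vitreous product:
  ZrO2: 27.54% × 2000 = 550.8 g
  MgO: 29.86% × 2000 = 597.2 g
  Al2O3: 2.202% × 2000 = 44.04 g
  SiO2: 40.40% × 2000 = 808.0 g
Oxide-by-oxide audit per the reported batch figures, under the basis named above (each sum matches its target mass up to rounding of the answer):
  ZrO2: 816.6·0.6745 = 550.8 g (target 550.8 g)
  MgO: 682.1·0.4766 + 858.7·0.3169 = 597.2 g (target 597.2 g)
  Al2O3: 67.73·0.6502 = 44.04 g (target 44.04 g)
  SiO2: 816.6·0.3245 + 858.7·0.6324 = 808.0 g (target 808.0 g)
Glass-mass sanity pass: the batch minus its LOI: 2000 g (the Σ of target masses is 2000 g; with the basis standing at 2000 g — differing by rounding only).
Batch total: Σ batch = 2425 g; Σ batch·LOI gives LOI loss = 425.1 g; yield, glass over the total, = 82.47%.

Batch per 2000 g vitreous product:
  Source A: 816.6 g
  Feed B: 67.73 g
  Ingredient C: 682.1 g
  Raw D: 858.7 g
Total batch = 2425 g; LOI loss = 425.1 g; yield = 82.47%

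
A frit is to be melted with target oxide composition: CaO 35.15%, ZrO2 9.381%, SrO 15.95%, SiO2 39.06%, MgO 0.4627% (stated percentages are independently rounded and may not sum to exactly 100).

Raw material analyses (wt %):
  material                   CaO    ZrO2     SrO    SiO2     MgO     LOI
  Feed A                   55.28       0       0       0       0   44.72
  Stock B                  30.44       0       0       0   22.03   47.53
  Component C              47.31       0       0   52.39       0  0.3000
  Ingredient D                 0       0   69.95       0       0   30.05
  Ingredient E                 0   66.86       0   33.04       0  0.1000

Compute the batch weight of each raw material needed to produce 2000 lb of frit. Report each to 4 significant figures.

Batch per 2000 lb frit:
  Feed A: 123.9 lb
  Stock B: 42.01 lb
  Component C: 1314 lb
  Ingredient D: 456.0 lb
  Ingredient E: 280.6 lb
Total batch = 2217 lb; LOI loss = 216.6 lb; yield = 90.23%

Full float precision is held at all times; in-progress results appear rounded to four significant figures in the printout. Every reported number includes exactly one rounding — all derived quantities (the totals, net glass mass, the yield, ignition loss, the five compositions) are recomputed from the batch weights on 2000 lb of glass in full precision, as quoted within the problem or answer text.
Target oxide masses per 2000 lb frit:
  CaO: 35.15% × 2000 = 703.0 lb
  ZrO2: 9.381% × 2000 = 187.6 lb
  SrO: 15.95% × 2000 = 319.0 lb
  SiO2: 39.06% × 2000 = 781.2 lb
  MgO: 0.4627% × 2000 = 9.254 lb
Verifying the oxide balance on the weights just shown, for the quoted basis mass (target by target, the sums agree net of answer rounding effects):
  CaO: 123.9·0.5528 + 42.01·0.3044 + 1314·0.4731 = 702.9 lb (target 703.0 lb)
  ZrO2: 280.6·0.6686 = 187.6 lb (target 187.6 lb)
  SrO: 456.0·0.6995 = 319.0 lb (target 319.0 lb)
  SiO2: 1314·0.5239 + 280.6·0.3304 = 781.1 lb (target 781.2 lb)
  MgO: 42.01·0.2203 = 9.255 lb (target 9.254 lb)
Auditing the glass mass value: net batch after ignition = 2000 lb (summing oxide targets gives 2000 lb; basis as stated: 2000 lb — a pure rounding effect).
Summing the batch: Σ batch = 2217 lb; the LOI term Σ batch·LOI equals 216.6 lb; yield, glass over the total, = 90.23%.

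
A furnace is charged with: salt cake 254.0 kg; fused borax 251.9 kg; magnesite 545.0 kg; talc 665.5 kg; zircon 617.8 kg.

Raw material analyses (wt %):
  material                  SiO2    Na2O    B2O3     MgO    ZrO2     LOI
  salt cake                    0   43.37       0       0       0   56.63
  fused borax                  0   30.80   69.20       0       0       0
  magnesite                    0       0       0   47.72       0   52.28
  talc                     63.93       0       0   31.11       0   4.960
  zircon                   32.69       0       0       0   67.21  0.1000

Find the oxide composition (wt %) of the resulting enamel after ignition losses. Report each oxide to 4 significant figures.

Glass mass = 1872 kg (batch 2334 − LOI 462.4).
Composition: SiO2 33.52%, Na2O 10.03%, B2O3 9.313%, MgO 24.96%, ZrO2 22.18%

In-progress results are displayed, with 4-significant-digit rounding, on the page — the working math holds exact precision from start to finish — every reported figure undergoes a single rounding — derived quantities are rebuilt using the weight values per 1872 kg of glass at exact precision (ignition loss, net glass mass, five oxide percentages, the yield, totals), exactly as printed in the question or the answer.
What the batch supplies per oxide:
  SiO2: 665.5·0.6393 + 617.8·0.3269 = 627.4 kg
  Na2O: 254.0·0.4337 + 251.9·0.3080 = 187.7 kg
  B2O3: 251.9·0.6920 = 174.3 kg
  MgO: 545.0·0.4772 + 665.5·0.3111 = 467.1 kg
  ZrO2: 617.8·0.6721 = 415.2 kg
LOI: 254.0·0.5663 + 545.0·0.5228 + 665.5·0.04960 + 617.8·0.001000 = 462.4 kg
The glass mass, total less LOI, = 2334 − 462.4 = 1872 kg (consistent with Σ oxide mass)
wt % = 100 × oxide mass / glass mass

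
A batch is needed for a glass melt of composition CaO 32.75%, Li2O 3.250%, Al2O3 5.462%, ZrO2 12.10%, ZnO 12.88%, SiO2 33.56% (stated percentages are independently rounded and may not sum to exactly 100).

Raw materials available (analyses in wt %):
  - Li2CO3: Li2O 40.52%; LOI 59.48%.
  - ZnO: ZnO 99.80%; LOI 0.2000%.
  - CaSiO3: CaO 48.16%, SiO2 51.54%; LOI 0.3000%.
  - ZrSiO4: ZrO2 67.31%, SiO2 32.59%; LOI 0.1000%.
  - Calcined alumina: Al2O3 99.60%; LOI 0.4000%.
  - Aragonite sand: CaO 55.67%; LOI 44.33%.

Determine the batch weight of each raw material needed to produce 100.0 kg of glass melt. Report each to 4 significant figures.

The intermediate values are printed rounded off to 4 significant figures on the page. All arithmetic carries full precision in all steps — each reported value is rounded exactly once; the derived quantities, including the totals, yield, six oxide percentages, net glass mass, ignition loss, are computed from the weighed amounts per 100.0 kg of glass in full float precision as written in the question or the answer.
Oxide-by-oxide targets in 100.0 kg glass melt:
  CaO: 32.75% × 100.0 = 32.75 kg
  Li2O: 3.250% × 100.0 = 3.250 kg
  Al2O3: 5.462% × 100.0 = 5.462 kg
  ZrO2: 12.10% × 100.0 = 12.10 kg
  ZnO: 12.88% × 100.0 = 12.88 kg
  SiO2: 33.56% × 100.0 = 33.56 kg
Mass-balance tally per oxide applying the batch weights above, per the basis as stated (sum by sum, the targets are met once rounding is allowed for):
  CaO: 53.75·0.4816 + 12.33·0.5567 = 32.75 kg (target 32.75 kg)
  Li2O: 8.021·0.4052 = 3.250 kg (target 3.250 kg)
  Al2O3: 5.484·0.9960 = 5.462 kg (target 5.462 kg)
  ZrO2: 17.98·0.6731 = 12.10 kg (target 12.10 kg)
  ZnO: 12.91·0.9980 = 12.88 kg (target 12.88 kg)
  SiO2: 53.75·0.5154 + 17.98·0.3259 = 33.56 kg (target 33.56 kg)
The glass-mass cross-check: batch total minus LOI = 100.0 kg (oxide target masses add up to 100.0 kg; versus the stated basis of 100.0 kg — differing by rounding only).
Summing the batch: Σ batch = 110.5 kg; Σ batch·LOI gives LOI loss = 10.46 kg; yield = glass ÷ total batch = 90.53%.

Batch per 100.0 kg glass melt:
  Li2CO3: 8.021 kg
  ZnO: 12.91 kg
  CaSiO3: 53.75 kg
  ZrSiO4: 17.98 kg
  Calcined alumina: 5.484 kg
  Aragonite sand: 12.33 kg
Total batch = 110.5 kg; LOI loss = 10.46 kg; yield = 90.53%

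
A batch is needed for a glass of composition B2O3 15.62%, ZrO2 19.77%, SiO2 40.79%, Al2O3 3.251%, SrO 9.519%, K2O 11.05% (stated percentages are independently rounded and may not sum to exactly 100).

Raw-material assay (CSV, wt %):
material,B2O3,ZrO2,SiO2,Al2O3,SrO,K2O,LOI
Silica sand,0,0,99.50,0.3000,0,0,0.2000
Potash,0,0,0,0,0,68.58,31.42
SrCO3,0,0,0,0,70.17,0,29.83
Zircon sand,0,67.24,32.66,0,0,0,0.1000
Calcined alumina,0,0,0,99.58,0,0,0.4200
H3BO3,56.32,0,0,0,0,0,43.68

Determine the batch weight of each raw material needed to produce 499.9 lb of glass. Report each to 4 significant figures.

All arithmetic holds full precision from first step to last; values along the way appear rounded to four significant digits alongside each step. Exactly one rounding lands on every reported number; the derived quantities (the six compositions, glass mass, totals, ignition loss, the yield) are re-derived from the batch weights on 499.9 lb of glass at full float precision, exactly as printed in question or answer.
Per-oxide target masses for 499.9 lb glass:
  B2O3: 15.62% × 499.9 = 78.08 lb
  ZrO2: 19.77% × 499.9 = 98.83 lb
  SiO2: 40.79% × 499.9 = 203.9 lb
  Al2O3: 3.251% × 499.9 = 16.25 lb
  SrO: 9.519% × 499.9 = 47.59 lb
  K2O: 11.05% × 499.9 = 55.24 lb
Oxide-by-oxide audit given the weights on record, against the basis in use (sum by sum, the targets are met net of answer rounding effects):
  B2O3: 138.6·0.5632 = 78.06 lb (target 78.08 lb)
  ZrO2: 147.0·0.6724 = 98.84 lb (target 98.83 lb)
  SiO2: 156.7·0.9950 + 147.0·0.3266 = 203.9 lb (target 203.9 lb)
  Al2O3: 156.7·0.003000 + 15.85·0.9958 = 16.25 lb (target 16.25 lb)
  SrO: 67.81·0.7017 = 47.58 lb (target 47.59 lb)
  K2O: 80.55·0.6858 = 55.24 lb (target 55.24 lb)
The glass-mass cross-check: net batch after ignition = 499.9 lb (oxide target masses add up to 499.9 lb; stated basis 499.9 lb — a pure rounding effect).
Summing the batch: Σ batch = 606.5 lb; ignition loss, Σ(batch × LOI) = 106.6 lb; yield, glass over the total, = 82.42%.

Batch per 499.9 lb glass:
  Silica sand: 156.7 lb
  Potash: 80.55 lb
  SrCO3: 67.81 lb
  Zircon sand: 147.0 lb
  Calcined alumina: 15.85 lb
  H3BO3: 138.6 lb
Total batch = 606.5 lb; LOI loss = 106.6 lb; yield = 82.42%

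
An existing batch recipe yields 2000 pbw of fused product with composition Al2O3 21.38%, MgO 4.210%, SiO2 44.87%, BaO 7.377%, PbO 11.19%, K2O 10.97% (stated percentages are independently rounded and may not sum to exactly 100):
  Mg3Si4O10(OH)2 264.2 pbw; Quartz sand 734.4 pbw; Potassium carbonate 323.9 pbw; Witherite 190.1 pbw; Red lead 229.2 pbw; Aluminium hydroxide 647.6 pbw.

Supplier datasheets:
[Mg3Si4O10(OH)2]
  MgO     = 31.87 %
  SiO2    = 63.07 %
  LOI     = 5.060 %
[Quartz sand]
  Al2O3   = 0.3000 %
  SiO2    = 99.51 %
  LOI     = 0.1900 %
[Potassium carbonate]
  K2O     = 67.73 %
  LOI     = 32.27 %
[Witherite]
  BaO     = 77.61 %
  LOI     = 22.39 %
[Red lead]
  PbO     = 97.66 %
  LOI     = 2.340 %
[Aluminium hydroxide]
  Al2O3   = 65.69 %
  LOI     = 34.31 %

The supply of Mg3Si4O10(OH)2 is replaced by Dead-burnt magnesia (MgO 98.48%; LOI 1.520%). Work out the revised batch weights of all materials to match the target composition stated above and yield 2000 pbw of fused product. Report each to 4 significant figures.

All arithmetic maintains full precision end to end — working values are shown with 4-significant-digit rounding alongside each step; a single rounding completes every reported result — the derived quantities are recomputed in exact precision (the totals, the six compositions, glass mass, LOI, the yield) starting from the weights per 2000 pbw of glass exactly as printed in the question or the answer.
Oxide mass targets, per 2000 pbw fused product:
  Al2O3: 21.38% × 2000 = 427.6 pbw
  MgO: 4.210% × 2000 = 84.20 pbw
  SiO2: 44.87% × 2000 = 897.4 pbw
  BaO: 7.377% × 2000 = 147.5 pbw
  PbO: 11.19% × 2000 = 223.8 pbw
  K2O: 10.97% × 2000 = 219.4 pbw
Balance tally, oxide-wise, with the batch weights as given, at the basis given (sums match the target masses once rounding is allowed for):
  Al2O3: 901.8·0.003000 + 646.8·0.6569 = 427.6 pbw (target 427.6 pbw)
  MgO: 85.50·0.9848 = 84.20 pbw (target 84.20 pbw)
  SiO2: 901.8·0.9951 = 897.4 pbw (target 897.4 pbw)
  BaO: 190.1·0.7761 = 147.5 pbw (target 147.5 pbw)
  PbO: 229.2·0.9766 = 223.8 pbw (target 223.8 pbw)
  K2O: 323.9·0.6773 = 219.4 pbw (target 219.4 pbw)
Mass balance on the glass: total batch − LOI = 2000 pbw (the targets, summed, come to 2000 pbw; with the basis standing at 2000 pbw — rounding explains the deltas).
Batch total: Σ batch = 2377 pbw; LOI loss = Σ batch·LOI = 377.4 pbw; as yield: glass ÷ batch → 84.13%.

Revised batch per 2000 pbw fused product:
  Dead-burnt magnesia: 85.50 pbw
  Quartz sand: 901.8 pbw
  Potassium carbonate: 323.9 pbw
  Witherite: 190.1 pbw
  Red lead: 229.2 pbw
  Aluminium hydroxide: 646.8 pbw
Total batch = 2377 pbw; LOI loss = 377.4 pbw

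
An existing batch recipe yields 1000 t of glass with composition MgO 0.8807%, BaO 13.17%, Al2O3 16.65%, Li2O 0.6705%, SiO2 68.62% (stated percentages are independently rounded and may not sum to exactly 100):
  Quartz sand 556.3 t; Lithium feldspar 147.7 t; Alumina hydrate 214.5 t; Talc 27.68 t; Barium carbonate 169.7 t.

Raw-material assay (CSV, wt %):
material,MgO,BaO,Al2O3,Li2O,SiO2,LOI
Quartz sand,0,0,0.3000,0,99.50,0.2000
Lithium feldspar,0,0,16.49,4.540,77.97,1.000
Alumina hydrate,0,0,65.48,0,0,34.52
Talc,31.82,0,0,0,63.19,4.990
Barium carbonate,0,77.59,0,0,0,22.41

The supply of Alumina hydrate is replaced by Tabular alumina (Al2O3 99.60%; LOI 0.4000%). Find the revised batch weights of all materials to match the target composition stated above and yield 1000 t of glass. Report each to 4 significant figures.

Revised batch per 1000 t glass:
  Quartz sand: 556.3 t
  Lithium feldspar: 147.7 t
  Tabular alumina: 141.0 t
  Talc: 27.68 t
  Barium carbonate: 169.7 t
Total batch = 1042 t; LOI loss = 42.56 t

Values along the way appear, rounded to four significant digits, in the printout — the whole derivation carries full precision from first step to last; every reported figure is rounded once only — all derived quantities are computed in exact precision (glass mass, totals, the five compositions, yield, ignition loss) from the batch weights per 1000 t of glass as written in problem or answer.
Oxide-by-oxide targets in 1000 t glass:
  MgO: 0.8807% × 1000 = 8.807 t
  BaO: 13.17% × 1000 = 131.7 t
  Al2O3: 16.65% × 1000 = 166.5 t
  Li2O: 0.6705% × 1000 = 6.705 t
  SiO2: 68.62% × 1000 = 686.2 t
Sums-versus-targets review using the reported weights, relative to the basis at hand (every target is met by its sum once rounding is allowed for):
  MgO: 27.68·0.3182 = 8.808 t (target 8.807 t)
  BaO: 169.7·0.7759 = 131.7 t (target 131.7 t)
  Al2O3: 556.3·0.003000 + 147.7·0.1649 + 141.0·0.9960 = 166.5 t (target 166.5 t)
  Li2O: 147.7·0.04540 = 6.706 t (target 6.705 t)
  SiO2: 556.3·0.9950 + 147.7·0.7797 + 27.68·0.6319 = 686.2 t (target 686.2 t)
Glass mass check: total batch − LOI = 999.8 t (the Σ of target masses is 999.9 t; with the basis standing at 1000 t — a pure rounding effect).
Total batch = Σ batch = 1042 t; the LOI term Σ batch·LOI equals 42.56 t; yield: glass divided by total = 95.92%.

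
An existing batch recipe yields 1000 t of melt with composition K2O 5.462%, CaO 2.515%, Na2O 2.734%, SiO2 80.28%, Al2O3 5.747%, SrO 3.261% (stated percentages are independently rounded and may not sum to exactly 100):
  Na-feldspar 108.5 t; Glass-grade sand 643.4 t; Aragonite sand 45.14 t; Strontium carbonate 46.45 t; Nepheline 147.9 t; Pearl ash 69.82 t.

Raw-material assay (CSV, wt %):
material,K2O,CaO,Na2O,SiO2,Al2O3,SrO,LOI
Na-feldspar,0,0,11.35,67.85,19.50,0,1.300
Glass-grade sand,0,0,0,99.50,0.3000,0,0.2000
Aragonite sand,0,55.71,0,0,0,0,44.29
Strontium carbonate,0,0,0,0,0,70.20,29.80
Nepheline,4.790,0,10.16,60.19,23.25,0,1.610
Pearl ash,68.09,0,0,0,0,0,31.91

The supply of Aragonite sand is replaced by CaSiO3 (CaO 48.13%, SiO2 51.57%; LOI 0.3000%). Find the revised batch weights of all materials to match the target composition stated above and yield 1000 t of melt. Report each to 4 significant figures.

Revised batch per 1000 t melt:
  Na-feldspar: 107.3 t
  Glass-grade sand: 616.3 t
  CaSiO3: 52.25 t
  Strontium carbonate: 46.45 t
  Nepheline: 149.3 t
  Pearl ash: 69.72 t
Total batch = 1041 t; LOI loss = 41.28 t

Every computation keeps exact precision throughout; working values are printed rounded to four significant digits within the worked lines; each reported result is rounded once only — all derived quantities are re-derived at full float precision (the yield, the six compositions, net glass mass, ignition loss, the totals) starting from the weights for 1000 t of glass exactly as shown in the question or the answer.
Per-oxide target masses for 1000 t melt:
  K2O: 5.462% × 1000 = 54.62 t
  CaO: 2.515% × 1000 = 25.15 t
  Na2O: 2.734% × 1000 = 27.34 t
  SiO2: 80.28% × 1000 = 802.8 t
  Al2O3: 5.747% × 1000 = 57.47 t
  SrO: 3.261% × 1000 = 32.61 t
A balance pass over the oxides, on the weights just shown, per the basis as stated (target by target, the sums agree net of answer rounding effects):
  K2O: 149.3·0.04790 + 69.72·0.6809 = 54.62 t (target 54.62 t)
  CaO: 52.25·0.4813 = 25.15 t (target 25.15 t)
  Na2O: 107.3·0.1135 + 149.3·0.1016 = 27.35 t (target 27.34 t)
  SiO2: 107.3·0.6785 + 616.3·0.9950 + 52.25·0.5157 + 149.3·0.6019 = 802.8 t (target 802.8 t)
  Al2O3: 107.3·0.1950 + 616.3·0.003000 + 149.3·0.2325 = 57.48 t (target 57.47 t)
  SrO: 46.45·0.7020 = 32.61 t (target 32.61 t)
Auditing the glass mass value: the batch minus its LOI: 1000 t (oxide target masses add up to 1000 t; basis as stated: 1000 t — a pure rounding effect).
Batch total: Σ batch = 1041 t; loss to ignition Σ batch·LOI = 41.28 t; the yield ratio, glass ÷ batch: 96.04%.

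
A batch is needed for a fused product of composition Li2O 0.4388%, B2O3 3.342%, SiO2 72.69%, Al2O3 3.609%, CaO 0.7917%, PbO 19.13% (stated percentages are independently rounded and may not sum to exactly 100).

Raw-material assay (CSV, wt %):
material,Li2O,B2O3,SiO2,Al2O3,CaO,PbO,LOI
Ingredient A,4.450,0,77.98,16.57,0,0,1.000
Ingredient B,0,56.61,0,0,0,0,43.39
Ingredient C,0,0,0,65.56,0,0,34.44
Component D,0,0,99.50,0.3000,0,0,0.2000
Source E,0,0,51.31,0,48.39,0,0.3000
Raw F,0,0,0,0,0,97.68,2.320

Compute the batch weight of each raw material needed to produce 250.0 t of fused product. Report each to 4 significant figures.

Batch per 250.0 t fused product:
  Ingredient A: 24.65 t
  Ingredient B: 14.76 t
  Ingredient C: 6.794 t
  Component D: 161.2 t
  Source E: 4.090 t
  Raw F: 48.96 t
Total batch = 260.5 t; LOI loss = 10.46 t; yield = 95.98%

Each numeric step runs at exact precision at each step; working values are printed rounded off to 4 significant digits as written; each reported value takes just one rounding; derived quantities are re-derived starting from the weights on 250.0 t of glass in full precision (the six compositions, ignition loss, glass mass, yield, totals) as they appear in either problem or answer.
The oxide mass targets at 250.0 t fused product:
  Li2O: 0.4388% × 250.0 = 1.097 t
  B2O3: 3.342% × 250.0 = 8.355 t
  SiO2: 72.69% × 250.0 = 181.7 t
  Al2O3: 3.609% × 250.0 = 9.022 t
  CaO: 0.7917% × 250.0 = 1.979 t
  PbO: 19.13% × 250.0 = 47.82 t
Balance tally, oxide-wise, given the weights on record, against the basis in use (every target is met by its sum modulo rounding of the values):
  Li2O: 24.65·0.04450 = 1.097 t (target 1.097 t)
  B2O3: 14.76·0.5661 = 8.356 t (target 8.355 t)
  SiO2: 24.65·0.7798 + 161.2·0.9950 + 4.090·0.5131 = 181.7 t (target 181.7 t)
  Al2O3: 24.65·0.1657 + 6.794·0.6556 + 161.2·0.003000 = 9.022 t (target 9.022 t)
  CaO: 4.090·0.4839 = 1.979 t (target 1.979 t)
  PbO: 48.96·0.9768 = 47.82 t (target 47.82 t)
Auditing the glass mass value: the batch minus its LOI: 250.0 t (oxide target masses add up to 250.0 t; versus the stated basis of 250.0 t — differing by rounding only).
Summing the batch: Σ batch = 260.5 t; LOI loss = Σ batch·LOI = 10.46 t; the yield ratio, glass ÷ batch: 95.98%.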